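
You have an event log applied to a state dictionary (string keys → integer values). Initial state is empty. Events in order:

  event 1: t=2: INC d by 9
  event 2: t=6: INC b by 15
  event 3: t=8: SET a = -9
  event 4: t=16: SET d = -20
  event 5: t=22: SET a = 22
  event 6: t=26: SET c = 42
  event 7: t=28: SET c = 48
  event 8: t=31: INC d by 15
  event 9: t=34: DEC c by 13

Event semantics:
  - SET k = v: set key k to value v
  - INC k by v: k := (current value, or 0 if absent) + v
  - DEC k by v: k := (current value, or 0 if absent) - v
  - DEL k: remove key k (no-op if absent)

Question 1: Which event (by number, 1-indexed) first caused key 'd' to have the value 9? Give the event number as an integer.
Looking for first event where d becomes 9:
  event 1: d (absent) -> 9  <-- first match

Answer: 1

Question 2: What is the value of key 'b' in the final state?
Answer: 15

Derivation:
Track key 'b' through all 9 events:
  event 1 (t=2: INC d by 9): b unchanged
  event 2 (t=6: INC b by 15): b (absent) -> 15
  event 3 (t=8: SET a = -9): b unchanged
  event 4 (t=16: SET d = -20): b unchanged
  event 5 (t=22: SET a = 22): b unchanged
  event 6 (t=26: SET c = 42): b unchanged
  event 7 (t=28: SET c = 48): b unchanged
  event 8 (t=31: INC d by 15): b unchanged
  event 9 (t=34: DEC c by 13): b unchanged
Final: b = 15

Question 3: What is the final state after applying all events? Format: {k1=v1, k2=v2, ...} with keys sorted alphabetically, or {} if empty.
Answer: {a=22, b=15, c=35, d=-5}

Derivation:
  after event 1 (t=2: INC d by 9): {d=9}
  after event 2 (t=6: INC b by 15): {b=15, d=9}
  after event 3 (t=8: SET a = -9): {a=-9, b=15, d=9}
  after event 4 (t=16: SET d = -20): {a=-9, b=15, d=-20}
  after event 5 (t=22: SET a = 22): {a=22, b=15, d=-20}
  after event 6 (t=26: SET c = 42): {a=22, b=15, c=42, d=-20}
  after event 7 (t=28: SET c = 48): {a=22, b=15, c=48, d=-20}
  after event 8 (t=31: INC d by 15): {a=22, b=15, c=48, d=-5}
  after event 9 (t=34: DEC c by 13): {a=22, b=15, c=35, d=-5}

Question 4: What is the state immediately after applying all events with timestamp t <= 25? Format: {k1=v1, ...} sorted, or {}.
Apply events with t <= 25 (5 events):
  after event 1 (t=2: INC d by 9): {d=9}
  after event 2 (t=6: INC b by 15): {b=15, d=9}
  after event 3 (t=8: SET a = -9): {a=-9, b=15, d=9}
  after event 4 (t=16: SET d = -20): {a=-9, b=15, d=-20}
  after event 5 (t=22: SET a = 22): {a=22, b=15, d=-20}

Answer: {a=22, b=15, d=-20}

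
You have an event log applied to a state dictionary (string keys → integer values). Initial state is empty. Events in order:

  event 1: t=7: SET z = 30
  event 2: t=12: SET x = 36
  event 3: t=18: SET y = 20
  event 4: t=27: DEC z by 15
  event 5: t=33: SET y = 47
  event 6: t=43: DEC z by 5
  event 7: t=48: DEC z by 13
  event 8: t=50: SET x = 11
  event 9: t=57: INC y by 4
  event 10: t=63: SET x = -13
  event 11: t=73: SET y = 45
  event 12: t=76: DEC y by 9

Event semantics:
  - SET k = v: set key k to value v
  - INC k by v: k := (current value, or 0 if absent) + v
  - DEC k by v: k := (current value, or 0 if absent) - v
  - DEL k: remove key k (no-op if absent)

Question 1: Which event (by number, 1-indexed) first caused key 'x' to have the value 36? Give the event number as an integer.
Looking for first event where x becomes 36:
  event 2: x (absent) -> 36  <-- first match

Answer: 2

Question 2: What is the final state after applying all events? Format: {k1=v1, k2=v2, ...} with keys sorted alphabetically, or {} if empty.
  after event 1 (t=7: SET z = 30): {z=30}
  after event 2 (t=12: SET x = 36): {x=36, z=30}
  after event 3 (t=18: SET y = 20): {x=36, y=20, z=30}
  after event 4 (t=27: DEC z by 15): {x=36, y=20, z=15}
  after event 5 (t=33: SET y = 47): {x=36, y=47, z=15}
  after event 6 (t=43: DEC z by 5): {x=36, y=47, z=10}
  after event 7 (t=48: DEC z by 13): {x=36, y=47, z=-3}
  after event 8 (t=50: SET x = 11): {x=11, y=47, z=-3}
  after event 9 (t=57: INC y by 4): {x=11, y=51, z=-3}
  after event 10 (t=63: SET x = -13): {x=-13, y=51, z=-3}
  after event 11 (t=73: SET y = 45): {x=-13, y=45, z=-3}
  after event 12 (t=76: DEC y by 9): {x=-13, y=36, z=-3}

Answer: {x=-13, y=36, z=-3}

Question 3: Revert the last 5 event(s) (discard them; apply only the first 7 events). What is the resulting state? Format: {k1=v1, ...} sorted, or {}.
Answer: {x=36, y=47, z=-3}

Derivation:
Keep first 7 events (discard last 5):
  after event 1 (t=7: SET z = 30): {z=30}
  after event 2 (t=12: SET x = 36): {x=36, z=30}
  after event 3 (t=18: SET y = 20): {x=36, y=20, z=30}
  after event 4 (t=27: DEC z by 15): {x=36, y=20, z=15}
  after event 5 (t=33: SET y = 47): {x=36, y=47, z=15}
  after event 6 (t=43: DEC z by 5): {x=36, y=47, z=10}
  after event 7 (t=48: DEC z by 13): {x=36, y=47, z=-3}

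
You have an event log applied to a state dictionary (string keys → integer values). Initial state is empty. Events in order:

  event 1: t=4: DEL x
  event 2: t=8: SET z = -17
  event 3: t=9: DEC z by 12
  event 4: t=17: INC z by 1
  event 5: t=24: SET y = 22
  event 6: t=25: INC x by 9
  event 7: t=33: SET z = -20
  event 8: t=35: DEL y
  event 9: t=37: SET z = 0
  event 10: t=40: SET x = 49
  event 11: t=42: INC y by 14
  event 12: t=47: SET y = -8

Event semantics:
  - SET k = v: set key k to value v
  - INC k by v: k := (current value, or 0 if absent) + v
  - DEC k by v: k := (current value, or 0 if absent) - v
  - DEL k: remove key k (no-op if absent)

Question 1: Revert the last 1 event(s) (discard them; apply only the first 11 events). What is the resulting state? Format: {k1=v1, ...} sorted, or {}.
Answer: {x=49, y=14, z=0}

Derivation:
Keep first 11 events (discard last 1):
  after event 1 (t=4: DEL x): {}
  after event 2 (t=8: SET z = -17): {z=-17}
  after event 3 (t=9: DEC z by 12): {z=-29}
  after event 4 (t=17: INC z by 1): {z=-28}
  after event 5 (t=24: SET y = 22): {y=22, z=-28}
  after event 6 (t=25: INC x by 9): {x=9, y=22, z=-28}
  after event 7 (t=33: SET z = -20): {x=9, y=22, z=-20}
  after event 8 (t=35: DEL y): {x=9, z=-20}
  after event 9 (t=37: SET z = 0): {x=9, z=0}
  after event 10 (t=40: SET x = 49): {x=49, z=0}
  after event 11 (t=42: INC y by 14): {x=49, y=14, z=0}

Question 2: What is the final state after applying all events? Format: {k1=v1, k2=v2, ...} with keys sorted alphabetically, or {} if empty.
Answer: {x=49, y=-8, z=0}

Derivation:
  after event 1 (t=4: DEL x): {}
  after event 2 (t=8: SET z = -17): {z=-17}
  after event 3 (t=9: DEC z by 12): {z=-29}
  after event 4 (t=17: INC z by 1): {z=-28}
  after event 5 (t=24: SET y = 22): {y=22, z=-28}
  after event 6 (t=25: INC x by 9): {x=9, y=22, z=-28}
  after event 7 (t=33: SET z = -20): {x=9, y=22, z=-20}
  after event 8 (t=35: DEL y): {x=9, z=-20}
  after event 9 (t=37: SET z = 0): {x=9, z=0}
  after event 10 (t=40: SET x = 49): {x=49, z=0}
  after event 11 (t=42: INC y by 14): {x=49, y=14, z=0}
  after event 12 (t=47: SET y = -8): {x=49, y=-8, z=0}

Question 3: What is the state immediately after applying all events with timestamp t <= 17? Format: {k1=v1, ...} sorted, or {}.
Apply events with t <= 17 (4 events):
  after event 1 (t=4: DEL x): {}
  after event 2 (t=8: SET z = -17): {z=-17}
  after event 3 (t=9: DEC z by 12): {z=-29}
  after event 4 (t=17: INC z by 1): {z=-28}

Answer: {z=-28}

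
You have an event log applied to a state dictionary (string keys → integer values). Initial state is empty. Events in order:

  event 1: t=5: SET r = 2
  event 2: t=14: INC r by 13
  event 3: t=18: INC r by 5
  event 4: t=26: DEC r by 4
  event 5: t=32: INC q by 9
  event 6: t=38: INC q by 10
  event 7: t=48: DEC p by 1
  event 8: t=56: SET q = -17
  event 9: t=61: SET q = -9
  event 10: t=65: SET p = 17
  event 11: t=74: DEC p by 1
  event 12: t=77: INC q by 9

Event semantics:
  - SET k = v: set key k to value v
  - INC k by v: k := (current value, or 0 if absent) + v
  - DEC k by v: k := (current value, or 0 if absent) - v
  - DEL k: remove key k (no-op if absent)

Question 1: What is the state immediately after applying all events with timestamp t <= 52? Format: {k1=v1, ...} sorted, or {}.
Answer: {p=-1, q=19, r=16}

Derivation:
Apply events with t <= 52 (7 events):
  after event 1 (t=5: SET r = 2): {r=2}
  after event 2 (t=14: INC r by 13): {r=15}
  after event 3 (t=18: INC r by 5): {r=20}
  after event 4 (t=26: DEC r by 4): {r=16}
  after event 5 (t=32: INC q by 9): {q=9, r=16}
  after event 6 (t=38: INC q by 10): {q=19, r=16}
  after event 7 (t=48: DEC p by 1): {p=-1, q=19, r=16}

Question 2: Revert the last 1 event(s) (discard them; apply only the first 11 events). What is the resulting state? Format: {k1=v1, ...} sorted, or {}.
Keep first 11 events (discard last 1):
  after event 1 (t=5: SET r = 2): {r=2}
  after event 2 (t=14: INC r by 13): {r=15}
  after event 3 (t=18: INC r by 5): {r=20}
  after event 4 (t=26: DEC r by 4): {r=16}
  after event 5 (t=32: INC q by 9): {q=9, r=16}
  after event 6 (t=38: INC q by 10): {q=19, r=16}
  after event 7 (t=48: DEC p by 1): {p=-1, q=19, r=16}
  after event 8 (t=56: SET q = -17): {p=-1, q=-17, r=16}
  after event 9 (t=61: SET q = -9): {p=-1, q=-9, r=16}
  after event 10 (t=65: SET p = 17): {p=17, q=-9, r=16}
  after event 11 (t=74: DEC p by 1): {p=16, q=-9, r=16}

Answer: {p=16, q=-9, r=16}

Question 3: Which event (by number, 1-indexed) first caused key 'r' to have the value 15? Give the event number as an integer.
Looking for first event where r becomes 15:
  event 1: r = 2
  event 2: r 2 -> 15  <-- first match

Answer: 2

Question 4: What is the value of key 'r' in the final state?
Track key 'r' through all 12 events:
  event 1 (t=5: SET r = 2): r (absent) -> 2
  event 2 (t=14: INC r by 13): r 2 -> 15
  event 3 (t=18: INC r by 5): r 15 -> 20
  event 4 (t=26: DEC r by 4): r 20 -> 16
  event 5 (t=32: INC q by 9): r unchanged
  event 6 (t=38: INC q by 10): r unchanged
  event 7 (t=48: DEC p by 1): r unchanged
  event 8 (t=56: SET q = -17): r unchanged
  event 9 (t=61: SET q = -9): r unchanged
  event 10 (t=65: SET p = 17): r unchanged
  event 11 (t=74: DEC p by 1): r unchanged
  event 12 (t=77: INC q by 9): r unchanged
Final: r = 16

Answer: 16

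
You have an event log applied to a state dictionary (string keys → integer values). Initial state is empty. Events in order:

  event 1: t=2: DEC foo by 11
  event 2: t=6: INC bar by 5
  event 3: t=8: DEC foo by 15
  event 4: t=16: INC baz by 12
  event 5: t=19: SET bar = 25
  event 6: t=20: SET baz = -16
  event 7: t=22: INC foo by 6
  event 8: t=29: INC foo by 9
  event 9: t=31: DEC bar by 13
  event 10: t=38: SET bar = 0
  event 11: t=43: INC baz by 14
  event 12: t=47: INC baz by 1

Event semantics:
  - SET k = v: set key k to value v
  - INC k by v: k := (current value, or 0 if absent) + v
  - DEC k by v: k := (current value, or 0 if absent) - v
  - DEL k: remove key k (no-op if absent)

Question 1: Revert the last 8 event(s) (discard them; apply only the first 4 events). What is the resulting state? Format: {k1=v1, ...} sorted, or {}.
Answer: {bar=5, baz=12, foo=-26}

Derivation:
Keep first 4 events (discard last 8):
  after event 1 (t=2: DEC foo by 11): {foo=-11}
  after event 2 (t=6: INC bar by 5): {bar=5, foo=-11}
  after event 3 (t=8: DEC foo by 15): {bar=5, foo=-26}
  after event 4 (t=16: INC baz by 12): {bar=5, baz=12, foo=-26}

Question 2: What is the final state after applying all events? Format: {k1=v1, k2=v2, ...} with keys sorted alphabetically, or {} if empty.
Answer: {bar=0, baz=-1, foo=-11}

Derivation:
  after event 1 (t=2: DEC foo by 11): {foo=-11}
  after event 2 (t=6: INC bar by 5): {bar=5, foo=-11}
  after event 3 (t=8: DEC foo by 15): {bar=5, foo=-26}
  after event 4 (t=16: INC baz by 12): {bar=5, baz=12, foo=-26}
  after event 5 (t=19: SET bar = 25): {bar=25, baz=12, foo=-26}
  after event 6 (t=20: SET baz = -16): {bar=25, baz=-16, foo=-26}
  after event 7 (t=22: INC foo by 6): {bar=25, baz=-16, foo=-20}
  after event 8 (t=29: INC foo by 9): {bar=25, baz=-16, foo=-11}
  after event 9 (t=31: DEC bar by 13): {bar=12, baz=-16, foo=-11}
  after event 10 (t=38: SET bar = 0): {bar=0, baz=-16, foo=-11}
  after event 11 (t=43: INC baz by 14): {bar=0, baz=-2, foo=-11}
  after event 12 (t=47: INC baz by 1): {bar=0, baz=-1, foo=-11}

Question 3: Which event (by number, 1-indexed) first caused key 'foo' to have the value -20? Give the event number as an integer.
Looking for first event where foo becomes -20:
  event 1: foo = -11
  event 2: foo = -11
  event 3: foo = -26
  event 4: foo = -26
  event 5: foo = -26
  event 6: foo = -26
  event 7: foo -26 -> -20  <-- first match

Answer: 7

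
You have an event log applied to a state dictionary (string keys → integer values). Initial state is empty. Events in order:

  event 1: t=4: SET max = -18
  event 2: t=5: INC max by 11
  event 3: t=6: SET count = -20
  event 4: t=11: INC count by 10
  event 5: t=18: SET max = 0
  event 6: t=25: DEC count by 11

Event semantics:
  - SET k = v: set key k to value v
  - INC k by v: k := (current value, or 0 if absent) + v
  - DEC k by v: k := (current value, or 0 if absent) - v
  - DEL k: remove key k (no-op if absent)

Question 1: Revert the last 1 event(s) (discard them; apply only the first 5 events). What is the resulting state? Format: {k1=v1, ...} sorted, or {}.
Keep first 5 events (discard last 1):
  after event 1 (t=4: SET max = -18): {max=-18}
  after event 2 (t=5: INC max by 11): {max=-7}
  after event 3 (t=6: SET count = -20): {count=-20, max=-7}
  after event 4 (t=11: INC count by 10): {count=-10, max=-7}
  after event 5 (t=18: SET max = 0): {count=-10, max=0}

Answer: {count=-10, max=0}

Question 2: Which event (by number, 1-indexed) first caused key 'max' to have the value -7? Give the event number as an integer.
Answer: 2

Derivation:
Looking for first event where max becomes -7:
  event 1: max = -18
  event 2: max -18 -> -7  <-- first match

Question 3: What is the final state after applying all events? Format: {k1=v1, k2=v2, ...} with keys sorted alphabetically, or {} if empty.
Answer: {count=-21, max=0}

Derivation:
  after event 1 (t=4: SET max = -18): {max=-18}
  after event 2 (t=5: INC max by 11): {max=-7}
  after event 3 (t=6: SET count = -20): {count=-20, max=-7}
  after event 4 (t=11: INC count by 10): {count=-10, max=-7}
  after event 5 (t=18: SET max = 0): {count=-10, max=0}
  after event 6 (t=25: DEC count by 11): {count=-21, max=0}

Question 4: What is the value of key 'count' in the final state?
Track key 'count' through all 6 events:
  event 1 (t=4: SET max = -18): count unchanged
  event 2 (t=5: INC max by 11): count unchanged
  event 3 (t=6: SET count = -20): count (absent) -> -20
  event 4 (t=11: INC count by 10): count -20 -> -10
  event 5 (t=18: SET max = 0): count unchanged
  event 6 (t=25: DEC count by 11): count -10 -> -21
Final: count = -21

Answer: -21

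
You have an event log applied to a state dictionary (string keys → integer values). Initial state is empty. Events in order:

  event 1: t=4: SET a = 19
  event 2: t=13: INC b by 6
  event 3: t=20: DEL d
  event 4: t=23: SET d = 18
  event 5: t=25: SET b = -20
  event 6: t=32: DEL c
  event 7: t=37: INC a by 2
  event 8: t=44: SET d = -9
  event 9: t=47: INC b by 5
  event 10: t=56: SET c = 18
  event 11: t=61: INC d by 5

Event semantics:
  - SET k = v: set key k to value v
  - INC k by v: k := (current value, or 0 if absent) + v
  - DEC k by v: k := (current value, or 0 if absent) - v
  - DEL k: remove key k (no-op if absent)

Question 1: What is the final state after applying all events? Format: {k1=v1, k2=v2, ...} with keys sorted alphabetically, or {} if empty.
  after event 1 (t=4: SET a = 19): {a=19}
  after event 2 (t=13: INC b by 6): {a=19, b=6}
  after event 3 (t=20: DEL d): {a=19, b=6}
  after event 4 (t=23: SET d = 18): {a=19, b=6, d=18}
  after event 5 (t=25: SET b = -20): {a=19, b=-20, d=18}
  after event 6 (t=32: DEL c): {a=19, b=-20, d=18}
  after event 7 (t=37: INC a by 2): {a=21, b=-20, d=18}
  after event 8 (t=44: SET d = -9): {a=21, b=-20, d=-9}
  after event 9 (t=47: INC b by 5): {a=21, b=-15, d=-9}
  after event 10 (t=56: SET c = 18): {a=21, b=-15, c=18, d=-9}
  after event 11 (t=61: INC d by 5): {a=21, b=-15, c=18, d=-4}

Answer: {a=21, b=-15, c=18, d=-4}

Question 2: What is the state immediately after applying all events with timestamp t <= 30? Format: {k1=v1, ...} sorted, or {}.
Apply events with t <= 30 (5 events):
  after event 1 (t=4: SET a = 19): {a=19}
  after event 2 (t=13: INC b by 6): {a=19, b=6}
  after event 3 (t=20: DEL d): {a=19, b=6}
  after event 4 (t=23: SET d = 18): {a=19, b=6, d=18}
  after event 5 (t=25: SET b = -20): {a=19, b=-20, d=18}

Answer: {a=19, b=-20, d=18}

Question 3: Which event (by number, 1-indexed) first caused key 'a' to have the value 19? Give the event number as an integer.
Looking for first event where a becomes 19:
  event 1: a (absent) -> 19  <-- first match

Answer: 1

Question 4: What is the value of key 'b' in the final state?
Answer: -15

Derivation:
Track key 'b' through all 11 events:
  event 1 (t=4: SET a = 19): b unchanged
  event 2 (t=13: INC b by 6): b (absent) -> 6
  event 3 (t=20: DEL d): b unchanged
  event 4 (t=23: SET d = 18): b unchanged
  event 5 (t=25: SET b = -20): b 6 -> -20
  event 6 (t=32: DEL c): b unchanged
  event 7 (t=37: INC a by 2): b unchanged
  event 8 (t=44: SET d = -9): b unchanged
  event 9 (t=47: INC b by 5): b -20 -> -15
  event 10 (t=56: SET c = 18): b unchanged
  event 11 (t=61: INC d by 5): b unchanged
Final: b = -15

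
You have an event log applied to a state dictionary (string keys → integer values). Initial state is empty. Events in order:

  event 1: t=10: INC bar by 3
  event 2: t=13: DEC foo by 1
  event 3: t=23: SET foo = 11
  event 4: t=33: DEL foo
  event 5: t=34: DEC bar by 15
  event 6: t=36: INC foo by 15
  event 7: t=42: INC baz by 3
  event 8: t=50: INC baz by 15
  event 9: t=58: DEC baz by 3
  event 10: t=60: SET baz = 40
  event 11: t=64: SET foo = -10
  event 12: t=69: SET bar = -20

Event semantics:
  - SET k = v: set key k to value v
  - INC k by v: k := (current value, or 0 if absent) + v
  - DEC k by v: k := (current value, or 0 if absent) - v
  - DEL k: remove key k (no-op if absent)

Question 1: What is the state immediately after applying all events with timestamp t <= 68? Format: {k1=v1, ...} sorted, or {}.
Apply events with t <= 68 (11 events):
  after event 1 (t=10: INC bar by 3): {bar=3}
  after event 2 (t=13: DEC foo by 1): {bar=3, foo=-1}
  after event 3 (t=23: SET foo = 11): {bar=3, foo=11}
  after event 4 (t=33: DEL foo): {bar=3}
  after event 5 (t=34: DEC bar by 15): {bar=-12}
  after event 6 (t=36: INC foo by 15): {bar=-12, foo=15}
  after event 7 (t=42: INC baz by 3): {bar=-12, baz=3, foo=15}
  after event 8 (t=50: INC baz by 15): {bar=-12, baz=18, foo=15}
  after event 9 (t=58: DEC baz by 3): {bar=-12, baz=15, foo=15}
  after event 10 (t=60: SET baz = 40): {bar=-12, baz=40, foo=15}
  after event 11 (t=64: SET foo = -10): {bar=-12, baz=40, foo=-10}

Answer: {bar=-12, baz=40, foo=-10}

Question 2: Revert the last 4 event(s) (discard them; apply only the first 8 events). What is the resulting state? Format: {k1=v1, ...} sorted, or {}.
Answer: {bar=-12, baz=18, foo=15}

Derivation:
Keep first 8 events (discard last 4):
  after event 1 (t=10: INC bar by 3): {bar=3}
  after event 2 (t=13: DEC foo by 1): {bar=3, foo=-1}
  after event 3 (t=23: SET foo = 11): {bar=3, foo=11}
  after event 4 (t=33: DEL foo): {bar=3}
  after event 5 (t=34: DEC bar by 15): {bar=-12}
  after event 6 (t=36: INC foo by 15): {bar=-12, foo=15}
  after event 7 (t=42: INC baz by 3): {bar=-12, baz=3, foo=15}
  after event 8 (t=50: INC baz by 15): {bar=-12, baz=18, foo=15}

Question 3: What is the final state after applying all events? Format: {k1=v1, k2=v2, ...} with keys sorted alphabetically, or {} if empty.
  after event 1 (t=10: INC bar by 3): {bar=3}
  after event 2 (t=13: DEC foo by 1): {bar=3, foo=-1}
  after event 3 (t=23: SET foo = 11): {bar=3, foo=11}
  after event 4 (t=33: DEL foo): {bar=3}
  after event 5 (t=34: DEC bar by 15): {bar=-12}
  after event 6 (t=36: INC foo by 15): {bar=-12, foo=15}
  after event 7 (t=42: INC baz by 3): {bar=-12, baz=3, foo=15}
  after event 8 (t=50: INC baz by 15): {bar=-12, baz=18, foo=15}
  after event 9 (t=58: DEC baz by 3): {bar=-12, baz=15, foo=15}
  after event 10 (t=60: SET baz = 40): {bar=-12, baz=40, foo=15}
  after event 11 (t=64: SET foo = -10): {bar=-12, baz=40, foo=-10}
  after event 12 (t=69: SET bar = -20): {bar=-20, baz=40, foo=-10}

Answer: {bar=-20, baz=40, foo=-10}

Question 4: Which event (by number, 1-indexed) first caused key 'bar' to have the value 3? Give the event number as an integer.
Looking for first event where bar becomes 3:
  event 1: bar (absent) -> 3  <-- first match

Answer: 1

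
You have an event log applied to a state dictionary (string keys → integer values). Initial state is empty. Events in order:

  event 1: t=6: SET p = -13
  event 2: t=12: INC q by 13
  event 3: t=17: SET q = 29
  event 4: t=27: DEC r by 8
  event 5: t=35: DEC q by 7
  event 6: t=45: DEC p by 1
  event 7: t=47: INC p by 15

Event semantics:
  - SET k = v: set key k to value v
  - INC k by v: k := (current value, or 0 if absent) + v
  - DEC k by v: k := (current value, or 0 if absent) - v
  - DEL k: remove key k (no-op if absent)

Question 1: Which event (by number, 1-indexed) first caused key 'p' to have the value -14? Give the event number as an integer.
Looking for first event where p becomes -14:
  event 1: p = -13
  event 2: p = -13
  event 3: p = -13
  event 4: p = -13
  event 5: p = -13
  event 6: p -13 -> -14  <-- first match

Answer: 6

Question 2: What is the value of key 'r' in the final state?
Answer: -8

Derivation:
Track key 'r' through all 7 events:
  event 1 (t=6: SET p = -13): r unchanged
  event 2 (t=12: INC q by 13): r unchanged
  event 3 (t=17: SET q = 29): r unchanged
  event 4 (t=27: DEC r by 8): r (absent) -> -8
  event 5 (t=35: DEC q by 7): r unchanged
  event 6 (t=45: DEC p by 1): r unchanged
  event 7 (t=47: INC p by 15): r unchanged
Final: r = -8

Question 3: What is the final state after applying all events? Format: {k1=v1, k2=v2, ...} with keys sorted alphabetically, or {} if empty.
Answer: {p=1, q=22, r=-8}

Derivation:
  after event 1 (t=6: SET p = -13): {p=-13}
  after event 2 (t=12: INC q by 13): {p=-13, q=13}
  after event 3 (t=17: SET q = 29): {p=-13, q=29}
  after event 4 (t=27: DEC r by 8): {p=-13, q=29, r=-8}
  after event 5 (t=35: DEC q by 7): {p=-13, q=22, r=-8}
  after event 6 (t=45: DEC p by 1): {p=-14, q=22, r=-8}
  after event 7 (t=47: INC p by 15): {p=1, q=22, r=-8}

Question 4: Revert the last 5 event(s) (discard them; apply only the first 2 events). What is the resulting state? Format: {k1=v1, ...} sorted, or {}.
Answer: {p=-13, q=13}

Derivation:
Keep first 2 events (discard last 5):
  after event 1 (t=6: SET p = -13): {p=-13}
  after event 2 (t=12: INC q by 13): {p=-13, q=13}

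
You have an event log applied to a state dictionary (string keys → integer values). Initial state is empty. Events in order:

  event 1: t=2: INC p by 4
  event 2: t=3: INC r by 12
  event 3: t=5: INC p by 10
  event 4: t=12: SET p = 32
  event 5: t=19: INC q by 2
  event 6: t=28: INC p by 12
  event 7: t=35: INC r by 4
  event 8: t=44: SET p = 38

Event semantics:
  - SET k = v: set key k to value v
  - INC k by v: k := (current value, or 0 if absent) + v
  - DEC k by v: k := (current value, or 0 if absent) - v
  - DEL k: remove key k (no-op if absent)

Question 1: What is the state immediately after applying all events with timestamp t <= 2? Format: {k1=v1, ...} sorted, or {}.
Apply events with t <= 2 (1 events):
  after event 1 (t=2: INC p by 4): {p=4}

Answer: {p=4}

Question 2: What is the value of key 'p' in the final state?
Answer: 38

Derivation:
Track key 'p' through all 8 events:
  event 1 (t=2: INC p by 4): p (absent) -> 4
  event 2 (t=3: INC r by 12): p unchanged
  event 3 (t=5: INC p by 10): p 4 -> 14
  event 4 (t=12: SET p = 32): p 14 -> 32
  event 5 (t=19: INC q by 2): p unchanged
  event 6 (t=28: INC p by 12): p 32 -> 44
  event 7 (t=35: INC r by 4): p unchanged
  event 8 (t=44: SET p = 38): p 44 -> 38
Final: p = 38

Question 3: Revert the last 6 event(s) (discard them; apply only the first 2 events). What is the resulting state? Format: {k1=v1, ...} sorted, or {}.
Answer: {p=4, r=12}

Derivation:
Keep first 2 events (discard last 6):
  after event 1 (t=2: INC p by 4): {p=4}
  after event 2 (t=3: INC r by 12): {p=4, r=12}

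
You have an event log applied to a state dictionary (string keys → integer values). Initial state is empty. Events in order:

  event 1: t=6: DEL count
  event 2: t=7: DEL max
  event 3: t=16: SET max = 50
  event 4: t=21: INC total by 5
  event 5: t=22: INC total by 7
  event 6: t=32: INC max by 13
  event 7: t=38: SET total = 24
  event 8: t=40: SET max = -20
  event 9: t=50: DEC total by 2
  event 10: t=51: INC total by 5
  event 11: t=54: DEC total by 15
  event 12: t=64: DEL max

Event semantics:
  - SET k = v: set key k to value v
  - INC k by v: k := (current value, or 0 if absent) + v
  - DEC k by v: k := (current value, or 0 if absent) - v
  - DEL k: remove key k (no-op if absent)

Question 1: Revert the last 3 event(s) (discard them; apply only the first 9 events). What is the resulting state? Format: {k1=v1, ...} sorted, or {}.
Answer: {max=-20, total=22}

Derivation:
Keep first 9 events (discard last 3):
  after event 1 (t=6: DEL count): {}
  after event 2 (t=7: DEL max): {}
  after event 3 (t=16: SET max = 50): {max=50}
  after event 4 (t=21: INC total by 5): {max=50, total=5}
  after event 5 (t=22: INC total by 7): {max=50, total=12}
  after event 6 (t=32: INC max by 13): {max=63, total=12}
  after event 7 (t=38: SET total = 24): {max=63, total=24}
  after event 8 (t=40: SET max = -20): {max=-20, total=24}
  after event 9 (t=50: DEC total by 2): {max=-20, total=22}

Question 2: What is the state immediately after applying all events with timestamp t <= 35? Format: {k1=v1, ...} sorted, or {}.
Answer: {max=63, total=12}

Derivation:
Apply events with t <= 35 (6 events):
  after event 1 (t=6: DEL count): {}
  after event 2 (t=7: DEL max): {}
  after event 3 (t=16: SET max = 50): {max=50}
  after event 4 (t=21: INC total by 5): {max=50, total=5}
  after event 5 (t=22: INC total by 7): {max=50, total=12}
  after event 6 (t=32: INC max by 13): {max=63, total=12}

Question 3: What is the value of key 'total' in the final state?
Track key 'total' through all 12 events:
  event 1 (t=6: DEL count): total unchanged
  event 2 (t=7: DEL max): total unchanged
  event 3 (t=16: SET max = 50): total unchanged
  event 4 (t=21: INC total by 5): total (absent) -> 5
  event 5 (t=22: INC total by 7): total 5 -> 12
  event 6 (t=32: INC max by 13): total unchanged
  event 7 (t=38: SET total = 24): total 12 -> 24
  event 8 (t=40: SET max = -20): total unchanged
  event 9 (t=50: DEC total by 2): total 24 -> 22
  event 10 (t=51: INC total by 5): total 22 -> 27
  event 11 (t=54: DEC total by 15): total 27 -> 12
  event 12 (t=64: DEL max): total unchanged
Final: total = 12

Answer: 12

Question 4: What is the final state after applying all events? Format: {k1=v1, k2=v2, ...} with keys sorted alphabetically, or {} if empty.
Answer: {total=12}

Derivation:
  after event 1 (t=6: DEL count): {}
  after event 2 (t=7: DEL max): {}
  after event 3 (t=16: SET max = 50): {max=50}
  after event 4 (t=21: INC total by 5): {max=50, total=5}
  after event 5 (t=22: INC total by 7): {max=50, total=12}
  after event 6 (t=32: INC max by 13): {max=63, total=12}
  after event 7 (t=38: SET total = 24): {max=63, total=24}
  after event 8 (t=40: SET max = -20): {max=-20, total=24}
  after event 9 (t=50: DEC total by 2): {max=-20, total=22}
  after event 10 (t=51: INC total by 5): {max=-20, total=27}
  after event 11 (t=54: DEC total by 15): {max=-20, total=12}
  after event 12 (t=64: DEL max): {total=12}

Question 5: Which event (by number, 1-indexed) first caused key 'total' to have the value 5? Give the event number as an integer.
Answer: 4

Derivation:
Looking for first event where total becomes 5:
  event 4: total (absent) -> 5  <-- first match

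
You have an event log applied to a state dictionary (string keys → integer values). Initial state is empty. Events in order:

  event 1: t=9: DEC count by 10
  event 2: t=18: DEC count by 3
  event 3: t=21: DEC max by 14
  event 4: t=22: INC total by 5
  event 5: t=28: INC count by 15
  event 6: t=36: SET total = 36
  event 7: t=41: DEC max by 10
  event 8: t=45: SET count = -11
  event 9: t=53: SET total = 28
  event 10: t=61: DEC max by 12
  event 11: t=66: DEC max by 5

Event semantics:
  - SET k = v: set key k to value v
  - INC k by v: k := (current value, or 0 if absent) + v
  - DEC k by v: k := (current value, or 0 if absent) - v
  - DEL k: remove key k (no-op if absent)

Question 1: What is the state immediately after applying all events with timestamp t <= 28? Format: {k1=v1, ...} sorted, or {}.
Answer: {count=2, max=-14, total=5}

Derivation:
Apply events with t <= 28 (5 events):
  after event 1 (t=9: DEC count by 10): {count=-10}
  after event 2 (t=18: DEC count by 3): {count=-13}
  after event 3 (t=21: DEC max by 14): {count=-13, max=-14}
  after event 4 (t=22: INC total by 5): {count=-13, max=-14, total=5}
  after event 5 (t=28: INC count by 15): {count=2, max=-14, total=5}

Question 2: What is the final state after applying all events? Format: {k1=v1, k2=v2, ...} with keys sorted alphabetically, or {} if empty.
Answer: {count=-11, max=-41, total=28}

Derivation:
  after event 1 (t=9: DEC count by 10): {count=-10}
  after event 2 (t=18: DEC count by 3): {count=-13}
  after event 3 (t=21: DEC max by 14): {count=-13, max=-14}
  after event 4 (t=22: INC total by 5): {count=-13, max=-14, total=5}
  after event 5 (t=28: INC count by 15): {count=2, max=-14, total=5}
  after event 6 (t=36: SET total = 36): {count=2, max=-14, total=36}
  after event 7 (t=41: DEC max by 10): {count=2, max=-24, total=36}
  after event 8 (t=45: SET count = -11): {count=-11, max=-24, total=36}
  after event 9 (t=53: SET total = 28): {count=-11, max=-24, total=28}
  after event 10 (t=61: DEC max by 12): {count=-11, max=-36, total=28}
  after event 11 (t=66: DEC max by 5): {count=-11, max=-41, total=28}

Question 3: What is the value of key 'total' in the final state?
Track key 'total' through all 11 events:
  event 1 (t=9: DEC count by 10): total unchanged
  event 2 (t=18: DEC count by 3): total unchanged
  event 3 (t=21: DEC max by 14): total unchanged
  event 4 (t=22: INC total by 5): total (absent) -> 5
  event 5 (t=28: INC count by 15): total unchanged
  event 6 (t=36: SET total = 36): total 5 -> 36
  event 7 (t=41: DEC max by 10): total unchanged
  event 8 (t=45: SET count = -11): total unchanged
  event 9 (t=53: SET total = 28): total 36 -> 28
  event 10 (t=61: DEC max by 12): total unchanged
  event 11 (t=66: DEC max by 5): total unchanged
Final: total = 28

Answer: 28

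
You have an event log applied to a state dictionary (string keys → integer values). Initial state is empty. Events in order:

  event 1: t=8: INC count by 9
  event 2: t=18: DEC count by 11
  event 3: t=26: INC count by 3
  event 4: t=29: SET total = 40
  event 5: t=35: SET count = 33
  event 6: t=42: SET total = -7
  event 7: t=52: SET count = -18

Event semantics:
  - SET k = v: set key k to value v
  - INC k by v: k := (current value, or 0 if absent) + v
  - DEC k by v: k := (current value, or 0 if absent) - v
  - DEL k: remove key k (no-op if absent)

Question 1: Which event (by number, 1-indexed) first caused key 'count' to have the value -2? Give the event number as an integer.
Answer: 2

Derivation:
Looking for first event where count becomes -2:
  event 1: count = 9
  event 2: count 9 -> -2  <-- first match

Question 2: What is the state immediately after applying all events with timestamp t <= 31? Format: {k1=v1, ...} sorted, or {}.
Apply events with t <= 31 (4 events):
  after event 1 (t=8: INC count by 9): {count=9}
  after event 2 (t=18: DEC count by 11): {count=-2}
  after event 3 (t=26: INC count by 3): {count=1}
  after event 4 (t=29: SET total = 40): {count=1, total=40}

Answer: {count=1, total=40}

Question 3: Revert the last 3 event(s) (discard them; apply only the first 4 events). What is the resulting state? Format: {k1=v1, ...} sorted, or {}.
Keep first 4 events (discard last 3):
  after event 1 (t=8: INC count by 9): {count=9}
  after event 2 (t=18: DEC count by 11): {count=-2}
  after event 3 (t=26: INC count by 3): {count=1}
  after event 4 (t=29: SET total = 40): {count=1, total=40}

Answer: {count=1, total=40}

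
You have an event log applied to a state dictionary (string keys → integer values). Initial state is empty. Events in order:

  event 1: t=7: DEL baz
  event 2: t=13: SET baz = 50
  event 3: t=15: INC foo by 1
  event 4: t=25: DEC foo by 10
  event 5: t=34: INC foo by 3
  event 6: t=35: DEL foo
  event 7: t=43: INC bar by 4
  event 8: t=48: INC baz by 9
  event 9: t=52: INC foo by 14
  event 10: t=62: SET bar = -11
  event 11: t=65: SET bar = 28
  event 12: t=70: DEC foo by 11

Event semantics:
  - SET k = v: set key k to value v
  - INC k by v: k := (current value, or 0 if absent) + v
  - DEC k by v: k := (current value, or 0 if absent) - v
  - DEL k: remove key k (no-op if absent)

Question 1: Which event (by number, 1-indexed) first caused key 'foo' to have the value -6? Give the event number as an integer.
Looking for first event where foo becomes -6:
  event 3: foo = 1
  event 4: foo = -9
  event 5: foo -9 -> -6  <-- first match

Answer: 5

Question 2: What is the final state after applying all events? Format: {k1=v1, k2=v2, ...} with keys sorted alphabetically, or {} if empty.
  after event 1 (t=7: DEL baz): {}
  after event 2 (t=13: SET baz = 50): {baz=50}
  after event 3 (t=15: INC foo by 1): {baz=50, foo=1}
  after event 4 (t=25: DEC foo by 10): {baz=50, foo=-9}
  after event 5 (t=34: INC foo by 3): {baz=50, foo=-6}
  after event 6 (t=35: DEL foo): {baz=50}
  after event 7 (t=43: INC bar by 4): {bar=4, baz=50}
  after event 8 (t=48: INC baz by 9): {bar=4, baz=59}
  after event 9 (t=52: INC foo by 14): {bar=4, baz=59, foo=14}
  after event 10 (t=62: SET bar = -11): {bar=-11, baz=59, foo=14}
  after event 11 (t=65: SET bar = 28): {bar=28, baz=59, foo=14}
  after event 12 (t=70: DEC foo by 11): {bar=28, baz=59, foo=3}

Answer: {bar=28, baz=59, foo=3}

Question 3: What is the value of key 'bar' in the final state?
Track key 'bar' through all 12 events:
  event 1 (t=7: DEL baz): bar unchanged
  event 2 (t=13: SET baz = 50): bar unchanged
  event 3 (t=15: INC foo by 1): bar unchanged
  event 4 (t=25: DEC foo by 10): bar unchanged
  event 5 (t=34: INC foo by 3): bar unchanged
  event 6 (t=35: DEL foo): bar unchanged
  event 7 (t=43: INC bar by 4): bar (absent) -> 4
  event 8 (t=48: INC baz by 9): bar unchanged
  event 9 (t=52: INC foo by 14): bar unchanged
  event 10 (t=62: SET bar = -11): bar 4 -> -11
  event 11 (t=65: SET bar = 28): bar -11 -> 28
  event 12 (t=70: DEC foo by 11): bar unchanged
Final: bar = 28

Answer: 28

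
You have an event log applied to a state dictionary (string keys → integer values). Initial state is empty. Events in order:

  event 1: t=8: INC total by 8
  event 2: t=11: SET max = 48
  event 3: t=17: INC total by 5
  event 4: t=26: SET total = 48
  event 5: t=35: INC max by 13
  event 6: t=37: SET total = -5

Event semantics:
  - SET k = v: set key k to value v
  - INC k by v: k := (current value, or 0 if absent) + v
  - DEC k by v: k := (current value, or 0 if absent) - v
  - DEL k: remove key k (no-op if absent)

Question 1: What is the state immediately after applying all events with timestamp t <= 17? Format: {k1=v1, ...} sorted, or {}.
Answer: {max=48, total=13}

Derivation:
Apply events with t <= 17 (3 events):
  after event 1 (t=8: INC total by 8): {total=8}
  after event 2 (t=11: SET max = 48): {max=48, total=8}
  after event 3 (t=17: INC total by 5): {max=48, total=13}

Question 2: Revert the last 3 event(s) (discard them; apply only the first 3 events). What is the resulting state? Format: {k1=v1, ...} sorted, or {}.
Answer: {max=48, total=13}

Derivation:
Keep first 3 events (discard last 3):
  after event 1 (t=8: INC total by 8): {total=8}
  after event 2 (t=11: SET max = 48): {max=48, total=8}
  after event 3 (t=17: INC total by 5): {max=48, total=13}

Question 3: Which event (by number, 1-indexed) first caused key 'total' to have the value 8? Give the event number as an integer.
Answer: 1

Derivation:
Looking for first event where total becomes 8:
  event 1: total (absent) -> 8  <-- first match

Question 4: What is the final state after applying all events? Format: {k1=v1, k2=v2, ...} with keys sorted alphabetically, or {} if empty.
  after event 1 (t=8: INC total by 8): {total=8}
  after event 2 (t=11: SET max = 48): {max=48, total=8}
  after event 3 (t=17: INC total by 5): {max=48, total=13}
  after event 4 (t=26: SET total = 48): {max=48, total=48}
  after event 5 (t=35: INC max by 13): {max=61, total=48}
  after event 6 (t=37: SET total = -5): {max=61, total=-5}

Answer: {max=61, total=-5}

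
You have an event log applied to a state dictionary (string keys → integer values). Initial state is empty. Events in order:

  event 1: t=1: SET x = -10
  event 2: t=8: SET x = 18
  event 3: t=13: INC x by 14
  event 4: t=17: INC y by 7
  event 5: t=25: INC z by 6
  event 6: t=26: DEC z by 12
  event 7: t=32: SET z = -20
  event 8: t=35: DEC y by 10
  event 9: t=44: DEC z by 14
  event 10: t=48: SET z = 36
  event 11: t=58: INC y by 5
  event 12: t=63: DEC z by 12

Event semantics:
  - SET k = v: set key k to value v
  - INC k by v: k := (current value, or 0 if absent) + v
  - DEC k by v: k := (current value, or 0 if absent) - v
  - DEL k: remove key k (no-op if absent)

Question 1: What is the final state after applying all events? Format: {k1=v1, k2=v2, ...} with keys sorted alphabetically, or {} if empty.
  after event 1 (t=1: SET x = -10): {x=-10}
  after event 2 (t=8: SET x = 18): {x=18}
  after event 3 (t=13: INC x by 14): {x=32}
  after event 4 (t=17: INC y by 7): {x=32, y=7}
  after event 5 (t=25: INC z by 6): {x=32, y=7, z=6}
  after event 6 (t=26: DEC z by 12): {x=32, y=7, z=-6}
  after event 7 (t=32: SET z = -20): {x=32, y=7, z=-20}
  after event 8 (t=35: DEC y by 10): {x=32, y=-3, z=-20}
  after event 9 (t=44: DEC z by 14): {x=32, y=-3, z=-34}
  after event 10 (t=48: SET z = 36): {x=32, y=-3, z=36}
  after event 11 (t=58: INC y by 5): {x=32, y=2, z=36}
  after event 12 (t=63: DEC z by 12): {x=32, y=2, z=24}

Answer: {x=32, y=2, z=24}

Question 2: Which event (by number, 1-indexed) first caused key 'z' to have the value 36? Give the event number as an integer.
Answer: 10

Derivation:
Looking for first event where z becomes 36:
  event 5: z = 6
  event 6: z = -6
  event 7: z = -20
  event 8: z = -20
  event 9: z = -34
  event 10: z -34 -> 36  <-- first match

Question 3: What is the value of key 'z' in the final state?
Answer: 24

Derivation:
Track key 'z' through all 12 events:
  event 1 (t=1: SET x = -10): z unchanged
  event 2 (t=8: SET x = 18): z unchanged
  event 3 (t=13: INC x by 14): z unchanged
  event 4 (t=17: INC y by 7): z unchanged
  event 5 (t=25: INC z by 6): z (absent) -> 6
  event 6 (t=26: DEC z by 12): z 6 -> -6
  event 7 (t=32: SET z = -20): z -6 -> -20
  event 8 (t=35: DEC y by 10): z unchanged
  event 9 (t=44: DEC z by 14): z -20 -> -34
  event 10 (t=48: SET z = 36): z -34 -> 36
  event 11 (t=58: INC y by 5): z unchanged
  event 12 (t=63: DEC z by 12): z 36 -> 24
Final: z = 24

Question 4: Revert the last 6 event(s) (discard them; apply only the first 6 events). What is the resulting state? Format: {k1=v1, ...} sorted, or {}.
Keep first 6 events (discard last 6):
  after event 1 (t=1: SET x = -10): {x=-10}
  after event 2 (t=8: SET x = 18): {x=18}
  after event 3 (t=13: INC x by 14): {x=32}
  after event 4 (t=17: INC y by 7): {x=32, y=7}
  after event 5 (t=25: INC z by 6): {x=32, y=7, z=6}
  after event 6 (t=26: DEC z by 12): {x=32, y=7, z=-6}

Answer: {x=32, y=7, z=-6}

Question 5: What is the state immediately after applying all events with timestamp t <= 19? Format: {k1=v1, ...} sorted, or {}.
Apply events with t <= 19 (4 events):
  after event 1 (t=1: SET x = -10): {x=-10}
  after event 2 (t=8: SET x = 18): {x=18}
  after event 3 (t=13: INC x by 14): {x=32}
  after event 4 (t=17: INC y by 7): {x=32, y=7}

Answer: {x=32, y=7}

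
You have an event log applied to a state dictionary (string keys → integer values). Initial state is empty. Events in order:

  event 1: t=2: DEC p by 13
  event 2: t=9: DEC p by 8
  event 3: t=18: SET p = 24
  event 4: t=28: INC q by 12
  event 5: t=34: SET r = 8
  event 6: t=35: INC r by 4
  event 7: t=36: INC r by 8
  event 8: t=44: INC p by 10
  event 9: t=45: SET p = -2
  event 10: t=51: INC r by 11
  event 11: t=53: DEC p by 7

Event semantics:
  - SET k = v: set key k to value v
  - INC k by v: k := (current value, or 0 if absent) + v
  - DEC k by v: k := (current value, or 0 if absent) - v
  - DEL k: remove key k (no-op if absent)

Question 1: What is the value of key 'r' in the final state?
Answer: 31

Derivation:
Track key 'r' through all 11 events:
  event 1 (t=2: DEC p by 13): r unchanged
  event 2 (t=9: DEC p by 8): r unchanged
  event 3 (t=18: SET p = 24): r unchanged
  event 4 (t=28: INC q by 12): r unchanged
  event 5 (t=34: SET r = 8): r (absent) -> 8
  event 6 (t=35: INC r by 4): r 8 -> 12
  event 7 (t=36: INC r by 8): r 12 -> 20
  event 8 (t=44: INC p by 10): r unchanged
  event 9 (t=45: SET p = -2): r unchanged
  event 10 (t=51: INC r by 11): r 20 -> 31
  event 11 (t=53: DEC p by 7): r unchanged
Final: r = 31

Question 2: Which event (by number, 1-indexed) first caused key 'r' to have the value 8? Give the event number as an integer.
Answer: 5

Derivation:
Looking for first event where r becomes 8:
  event 5: r (absent) -> 8  <-- first match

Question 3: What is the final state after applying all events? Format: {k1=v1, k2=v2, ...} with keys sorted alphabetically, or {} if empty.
  after event 1 (t=2: DEC p by 13): {p=-13}
  after event 2 (t=9: DEC p by 8): {p=-21}
  after event 3 (t=18: SET p = 24): {p=24}
  after event 4 (t=28: INC q by 12): {p=24, q=12}
  after event 5 (t=34: SET r = 8): {p=24, q=12, r=8}
  after event 6 (t=35: INC r by 4): {p=24, q=12, r=12}
  after event 7 (t=36: INC r by 8): {p=24, q=12, r=20}
  after event 8 (t=44: INC p by 10): {p=34, q=12, r=20}
  after event 9 (t=45: SET p = -2): {p=-2, q=12, r=20}
  after event 10 (t=51: INC r by 11): {p=-2, q=12, r=31}
  after event 11 (t=53: DEC p by 7): {p=-9, q=12, r=31}

Answer: {p=-9, q=12, r=31}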